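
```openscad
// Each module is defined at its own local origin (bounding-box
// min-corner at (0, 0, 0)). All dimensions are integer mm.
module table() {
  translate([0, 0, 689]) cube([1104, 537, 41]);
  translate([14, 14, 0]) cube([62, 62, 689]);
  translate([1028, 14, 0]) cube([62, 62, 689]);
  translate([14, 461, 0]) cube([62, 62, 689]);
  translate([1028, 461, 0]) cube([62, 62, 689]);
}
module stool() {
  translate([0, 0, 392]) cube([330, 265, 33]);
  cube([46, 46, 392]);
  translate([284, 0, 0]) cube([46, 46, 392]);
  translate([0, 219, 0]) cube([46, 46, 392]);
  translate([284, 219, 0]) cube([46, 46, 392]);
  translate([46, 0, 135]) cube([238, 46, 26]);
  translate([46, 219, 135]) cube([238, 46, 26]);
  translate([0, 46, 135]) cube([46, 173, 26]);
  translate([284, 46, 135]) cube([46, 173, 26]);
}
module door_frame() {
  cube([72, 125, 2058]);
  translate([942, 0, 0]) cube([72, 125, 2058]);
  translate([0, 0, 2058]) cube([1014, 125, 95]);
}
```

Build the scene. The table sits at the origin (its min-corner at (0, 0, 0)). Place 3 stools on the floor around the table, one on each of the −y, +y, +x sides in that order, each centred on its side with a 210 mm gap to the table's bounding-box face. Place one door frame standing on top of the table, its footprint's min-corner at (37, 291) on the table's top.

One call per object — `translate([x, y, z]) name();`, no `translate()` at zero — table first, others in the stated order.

table();
translate([387, -475, 0]) stool();
translate([387, 747, 0]) stool();
translate([1314, 136, 0]) stool();
translate([37, 291, 730]) door_frame();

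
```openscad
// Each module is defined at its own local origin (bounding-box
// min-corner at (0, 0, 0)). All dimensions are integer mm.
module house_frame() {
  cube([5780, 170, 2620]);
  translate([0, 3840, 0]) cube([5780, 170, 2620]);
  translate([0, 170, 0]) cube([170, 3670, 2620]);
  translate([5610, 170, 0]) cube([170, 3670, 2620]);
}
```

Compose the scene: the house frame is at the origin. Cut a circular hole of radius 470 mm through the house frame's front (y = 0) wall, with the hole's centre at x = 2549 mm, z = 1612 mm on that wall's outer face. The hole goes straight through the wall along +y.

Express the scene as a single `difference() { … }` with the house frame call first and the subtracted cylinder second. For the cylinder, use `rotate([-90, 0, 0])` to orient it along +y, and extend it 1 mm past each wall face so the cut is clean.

difference() {
  house_frame();
  translate([2549, -1, 1612]) rotate([-90, 0, 0]) cylinder(h = 172, r = 470);
}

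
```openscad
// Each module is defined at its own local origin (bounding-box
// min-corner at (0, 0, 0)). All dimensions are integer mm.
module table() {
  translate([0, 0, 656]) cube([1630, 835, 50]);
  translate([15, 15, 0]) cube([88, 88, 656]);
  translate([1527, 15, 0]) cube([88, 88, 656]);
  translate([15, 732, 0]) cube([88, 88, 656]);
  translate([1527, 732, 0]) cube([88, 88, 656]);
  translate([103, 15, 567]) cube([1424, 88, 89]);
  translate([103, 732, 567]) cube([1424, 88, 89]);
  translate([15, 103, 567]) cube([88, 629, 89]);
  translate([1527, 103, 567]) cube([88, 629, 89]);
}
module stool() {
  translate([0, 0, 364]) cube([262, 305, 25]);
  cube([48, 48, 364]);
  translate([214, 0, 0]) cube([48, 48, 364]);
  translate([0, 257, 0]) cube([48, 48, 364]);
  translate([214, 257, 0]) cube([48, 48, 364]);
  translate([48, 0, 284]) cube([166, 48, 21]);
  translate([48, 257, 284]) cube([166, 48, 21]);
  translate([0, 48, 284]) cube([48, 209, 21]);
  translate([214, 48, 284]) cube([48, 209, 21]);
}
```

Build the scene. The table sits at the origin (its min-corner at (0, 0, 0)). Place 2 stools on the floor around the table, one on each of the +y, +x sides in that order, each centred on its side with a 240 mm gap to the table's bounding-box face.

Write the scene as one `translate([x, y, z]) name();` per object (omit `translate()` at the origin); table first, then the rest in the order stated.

table();
translate([684, 1075, 0]) stool();
translate([1870, 265, 0]) stool();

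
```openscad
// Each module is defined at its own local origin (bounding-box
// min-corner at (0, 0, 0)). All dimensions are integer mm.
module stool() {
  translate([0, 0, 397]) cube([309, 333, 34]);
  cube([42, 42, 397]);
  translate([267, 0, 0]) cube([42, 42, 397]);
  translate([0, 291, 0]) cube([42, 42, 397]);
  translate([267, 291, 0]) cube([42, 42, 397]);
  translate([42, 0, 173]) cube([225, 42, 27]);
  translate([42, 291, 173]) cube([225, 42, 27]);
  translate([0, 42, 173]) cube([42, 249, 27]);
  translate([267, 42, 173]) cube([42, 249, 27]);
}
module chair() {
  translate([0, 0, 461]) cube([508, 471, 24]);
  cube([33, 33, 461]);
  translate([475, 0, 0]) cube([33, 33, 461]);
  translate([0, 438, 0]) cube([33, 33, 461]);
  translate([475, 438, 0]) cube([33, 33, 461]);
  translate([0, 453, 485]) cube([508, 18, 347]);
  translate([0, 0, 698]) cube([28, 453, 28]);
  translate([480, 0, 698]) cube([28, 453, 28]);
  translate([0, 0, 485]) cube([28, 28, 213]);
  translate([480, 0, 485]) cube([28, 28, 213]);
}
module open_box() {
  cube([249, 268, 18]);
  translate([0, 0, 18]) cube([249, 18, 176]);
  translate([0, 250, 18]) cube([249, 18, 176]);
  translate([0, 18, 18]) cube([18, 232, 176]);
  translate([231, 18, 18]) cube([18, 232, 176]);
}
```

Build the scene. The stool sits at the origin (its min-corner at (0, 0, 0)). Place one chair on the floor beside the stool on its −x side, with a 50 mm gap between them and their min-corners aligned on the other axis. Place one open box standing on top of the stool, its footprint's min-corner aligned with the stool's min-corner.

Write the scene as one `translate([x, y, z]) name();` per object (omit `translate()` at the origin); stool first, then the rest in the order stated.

stool();
translate([-558, 0, 0]) chair();
translate([0, 0, 431]) open_box();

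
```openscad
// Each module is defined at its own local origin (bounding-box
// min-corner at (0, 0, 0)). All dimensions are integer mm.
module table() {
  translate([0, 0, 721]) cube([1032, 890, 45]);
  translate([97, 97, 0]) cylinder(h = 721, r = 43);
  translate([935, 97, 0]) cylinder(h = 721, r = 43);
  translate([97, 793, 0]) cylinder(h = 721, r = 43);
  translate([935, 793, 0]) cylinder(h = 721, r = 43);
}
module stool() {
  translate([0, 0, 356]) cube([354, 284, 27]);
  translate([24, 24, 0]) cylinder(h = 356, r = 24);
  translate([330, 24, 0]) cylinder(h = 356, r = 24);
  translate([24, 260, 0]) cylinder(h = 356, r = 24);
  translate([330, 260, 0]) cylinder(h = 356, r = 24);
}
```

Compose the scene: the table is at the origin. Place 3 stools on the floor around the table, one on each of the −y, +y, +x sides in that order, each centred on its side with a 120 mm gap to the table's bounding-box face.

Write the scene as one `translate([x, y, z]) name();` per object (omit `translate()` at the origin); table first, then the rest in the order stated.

table();
translate([339, -404, 0]) stool();
translate([339, 1010, 0]) stool();
translate([1152, 303, 0]) stool();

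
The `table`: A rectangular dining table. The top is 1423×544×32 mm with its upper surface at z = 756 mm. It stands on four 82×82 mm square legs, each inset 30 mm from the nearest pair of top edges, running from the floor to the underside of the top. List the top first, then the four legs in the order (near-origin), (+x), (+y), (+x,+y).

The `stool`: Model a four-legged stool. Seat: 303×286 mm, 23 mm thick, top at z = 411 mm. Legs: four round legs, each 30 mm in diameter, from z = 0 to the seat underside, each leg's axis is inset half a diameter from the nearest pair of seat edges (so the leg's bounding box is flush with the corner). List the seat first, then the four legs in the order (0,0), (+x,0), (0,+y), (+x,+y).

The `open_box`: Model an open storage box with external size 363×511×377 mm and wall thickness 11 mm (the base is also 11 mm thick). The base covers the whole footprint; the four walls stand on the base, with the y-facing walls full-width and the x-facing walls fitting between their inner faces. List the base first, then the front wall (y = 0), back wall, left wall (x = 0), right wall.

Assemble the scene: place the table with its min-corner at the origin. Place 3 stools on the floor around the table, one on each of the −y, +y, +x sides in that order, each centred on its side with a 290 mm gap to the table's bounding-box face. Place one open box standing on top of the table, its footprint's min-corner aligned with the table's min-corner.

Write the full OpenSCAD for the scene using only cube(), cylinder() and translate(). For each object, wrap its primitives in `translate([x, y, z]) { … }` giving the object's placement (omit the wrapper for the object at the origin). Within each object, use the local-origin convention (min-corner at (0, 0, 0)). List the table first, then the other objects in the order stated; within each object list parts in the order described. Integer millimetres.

translate([0, 0, 724]) cube([1423, 544, 32]);
translate([30, 30, 0]) cube([82, 82, 724]);
translate([1311, 30, 0]) cube([82, 82, 724]);
translate([30, 432, 0]) cube([82, 82, 724]);
translate([1311, 432, 0]) cube([82, 82, 724]);
translate([560, -576, 0]) {
  translate([0, 0, 388]) cube([303, 286, 23]);
  translate([15, 15, 0]) cylinder(h = 388, r = 15);
  translate([288, 15, 0]) cylinder(h = 388, r = 15);
  translate([15, 271, 0]) cylinder(h = 388, r = 15);
  translate([288, 271, 0]) cylinder(h = 388, r = 15);
}
translate([560, 834, 0]) {
  translate([0, 0, 388]) cube([303, 286, 23]);
  translate([15, 15, 0]) cylinder(h = 388, r = 15);
  translate([288, 15, 0]) cylinder(h = 388, r = 15);
  translate([15, 271, 0]) cylinder(h = 388, r = 15);
  translate([288, 271, 0]) cylinder(h = 388, r = 15);
}
translate([1713, 129, 0]) {
  translate([0, 0, 388]) cube([303, 286, 23]);
  translate([15, 15, 0]) cylinder(h = 388, r = 15);
  translate([288, 15, 0]) cylinder(h = 388, r = 15);
  translate([15, 271, 0]) cylinder(h = 388, r = 15);
  translate([288, 271, 0]) cylinder(h = 388, r = 15);
}
translate([0, 0, 756]) {
  cube([363, 511, 11]);
  translate([0, 0, 11]) cube([363, 11, 366]);
  translate([0, 500, 11]) cube([363, 11, 366]);
  translate([0, 11, 11]) cube([11, 489, 366]);
  translate([352, 11, 11]) cube([11, 489, 366]);
}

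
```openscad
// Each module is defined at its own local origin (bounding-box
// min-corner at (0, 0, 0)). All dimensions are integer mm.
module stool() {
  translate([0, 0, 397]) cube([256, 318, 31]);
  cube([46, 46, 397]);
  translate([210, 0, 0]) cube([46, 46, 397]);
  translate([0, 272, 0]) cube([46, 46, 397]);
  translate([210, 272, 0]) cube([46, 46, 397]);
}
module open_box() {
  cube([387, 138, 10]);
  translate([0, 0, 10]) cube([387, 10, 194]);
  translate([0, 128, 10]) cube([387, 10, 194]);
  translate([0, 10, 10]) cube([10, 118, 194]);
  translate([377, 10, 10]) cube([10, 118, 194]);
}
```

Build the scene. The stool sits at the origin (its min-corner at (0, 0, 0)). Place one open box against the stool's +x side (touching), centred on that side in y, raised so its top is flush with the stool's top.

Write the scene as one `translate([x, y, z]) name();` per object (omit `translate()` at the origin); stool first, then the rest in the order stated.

stool();
translate([256, 90, 224]) open_box();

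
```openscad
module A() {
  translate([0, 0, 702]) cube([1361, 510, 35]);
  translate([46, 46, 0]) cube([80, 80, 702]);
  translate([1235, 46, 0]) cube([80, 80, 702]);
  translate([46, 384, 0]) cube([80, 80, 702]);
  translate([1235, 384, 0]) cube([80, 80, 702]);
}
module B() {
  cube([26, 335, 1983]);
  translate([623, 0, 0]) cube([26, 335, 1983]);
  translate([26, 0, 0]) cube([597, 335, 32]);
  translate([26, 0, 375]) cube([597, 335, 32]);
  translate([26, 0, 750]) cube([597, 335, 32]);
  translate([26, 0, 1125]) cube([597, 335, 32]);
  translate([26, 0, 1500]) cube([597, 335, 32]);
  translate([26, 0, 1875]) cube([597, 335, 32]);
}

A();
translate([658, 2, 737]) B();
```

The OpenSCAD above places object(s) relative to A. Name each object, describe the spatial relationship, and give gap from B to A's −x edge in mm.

A is a table. B is a bookshelf. The bookshelf is on top of the table. The gap from the bookshelf to the table's −x edge is 658 mm.

The bookshelf's min-x is at 658; the table's min-x is 0; gap = 658 mm.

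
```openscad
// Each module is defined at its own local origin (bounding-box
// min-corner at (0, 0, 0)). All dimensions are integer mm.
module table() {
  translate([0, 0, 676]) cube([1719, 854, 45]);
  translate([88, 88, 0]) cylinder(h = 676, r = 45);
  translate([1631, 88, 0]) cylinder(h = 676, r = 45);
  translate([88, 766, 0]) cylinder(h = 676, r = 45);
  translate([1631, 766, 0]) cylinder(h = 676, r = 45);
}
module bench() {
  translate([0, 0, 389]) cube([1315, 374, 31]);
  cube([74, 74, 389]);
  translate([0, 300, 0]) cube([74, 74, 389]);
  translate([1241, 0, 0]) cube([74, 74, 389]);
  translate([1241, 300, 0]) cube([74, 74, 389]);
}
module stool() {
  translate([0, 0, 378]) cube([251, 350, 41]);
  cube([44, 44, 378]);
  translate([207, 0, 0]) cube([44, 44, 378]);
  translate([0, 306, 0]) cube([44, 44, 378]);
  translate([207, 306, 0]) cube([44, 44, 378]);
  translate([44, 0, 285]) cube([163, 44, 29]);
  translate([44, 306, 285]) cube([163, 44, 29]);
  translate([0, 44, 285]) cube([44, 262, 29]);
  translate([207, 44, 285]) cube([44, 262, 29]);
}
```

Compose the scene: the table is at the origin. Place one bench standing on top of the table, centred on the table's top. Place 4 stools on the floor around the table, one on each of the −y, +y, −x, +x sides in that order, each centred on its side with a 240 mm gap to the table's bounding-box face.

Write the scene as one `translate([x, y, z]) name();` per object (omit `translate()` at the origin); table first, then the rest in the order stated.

table();
translate([202, 240, 721]) bench();
translate([734, -590, 0]) stool();
translate([734, 1094, 0]) stool();
translate([-491, 252, 0]) stool();
translate([1959, 252, 0]) stool();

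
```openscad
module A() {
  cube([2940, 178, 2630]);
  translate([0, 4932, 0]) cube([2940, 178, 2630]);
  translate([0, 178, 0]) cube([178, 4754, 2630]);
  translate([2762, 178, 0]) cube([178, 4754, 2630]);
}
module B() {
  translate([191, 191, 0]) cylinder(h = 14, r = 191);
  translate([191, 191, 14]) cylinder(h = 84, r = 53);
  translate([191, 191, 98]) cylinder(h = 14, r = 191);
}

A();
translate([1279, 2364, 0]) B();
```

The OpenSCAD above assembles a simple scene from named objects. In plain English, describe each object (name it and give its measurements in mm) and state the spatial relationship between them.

A is a box-shaped house frame (walls only): outside footprint 2940×5110 mm, wall height 2630 mm, wall thickness 178 mm. The two y-facing walls run the full x-width; the two x-facing walls fit between the inner faces of the y-facing walls.

B is a spool: two coaxial disc flanges of radius 191 mm and thickness 14 mm, joined by a core cylinder of radius 53 mm and height 84 mm. The lower flange rests on z = 0 and the three cylinders share a vertical axis.

The spool sits inside the house frame, centred.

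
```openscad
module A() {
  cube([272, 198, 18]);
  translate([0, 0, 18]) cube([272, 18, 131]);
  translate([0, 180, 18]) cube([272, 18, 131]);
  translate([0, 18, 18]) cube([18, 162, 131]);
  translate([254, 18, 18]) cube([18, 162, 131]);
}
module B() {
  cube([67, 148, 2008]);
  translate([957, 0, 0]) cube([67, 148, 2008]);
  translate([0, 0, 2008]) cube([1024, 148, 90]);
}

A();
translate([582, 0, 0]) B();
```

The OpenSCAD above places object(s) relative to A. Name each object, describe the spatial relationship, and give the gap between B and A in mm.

The door frame's nearest face is 310 mm from the open box's +x face.

A is an open box. B is a door frame. The door frame is on the floor beside the open box on its +x side. The gap between the door frame and the open box is 310 mm.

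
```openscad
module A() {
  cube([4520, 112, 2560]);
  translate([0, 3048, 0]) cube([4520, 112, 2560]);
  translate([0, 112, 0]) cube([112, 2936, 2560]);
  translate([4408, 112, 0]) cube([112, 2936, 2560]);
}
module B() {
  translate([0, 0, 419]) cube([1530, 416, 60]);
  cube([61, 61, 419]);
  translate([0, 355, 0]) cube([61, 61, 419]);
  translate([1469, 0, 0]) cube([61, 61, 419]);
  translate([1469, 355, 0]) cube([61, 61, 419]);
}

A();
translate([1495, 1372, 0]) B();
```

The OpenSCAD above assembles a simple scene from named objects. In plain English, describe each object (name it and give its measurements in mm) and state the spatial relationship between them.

A is the wall frame of a small rectangular building: four walls, each 2560 mm tall and 112 mm thick, enclosing a footprint 4520 mm (x) by 3160 mm (y) outside-to-outside, with no floor or roof. The front and back walls (the −y and +y sides) span the full width; the two side walls fit between them.

B is a bench: a 1530×416 mm seat slab, 60 mm thick, top at z = 479 mm, on four 61×61 mm square legs flush with the seat corners and standing on z = 0.

The bench sits inside the house frame, centred.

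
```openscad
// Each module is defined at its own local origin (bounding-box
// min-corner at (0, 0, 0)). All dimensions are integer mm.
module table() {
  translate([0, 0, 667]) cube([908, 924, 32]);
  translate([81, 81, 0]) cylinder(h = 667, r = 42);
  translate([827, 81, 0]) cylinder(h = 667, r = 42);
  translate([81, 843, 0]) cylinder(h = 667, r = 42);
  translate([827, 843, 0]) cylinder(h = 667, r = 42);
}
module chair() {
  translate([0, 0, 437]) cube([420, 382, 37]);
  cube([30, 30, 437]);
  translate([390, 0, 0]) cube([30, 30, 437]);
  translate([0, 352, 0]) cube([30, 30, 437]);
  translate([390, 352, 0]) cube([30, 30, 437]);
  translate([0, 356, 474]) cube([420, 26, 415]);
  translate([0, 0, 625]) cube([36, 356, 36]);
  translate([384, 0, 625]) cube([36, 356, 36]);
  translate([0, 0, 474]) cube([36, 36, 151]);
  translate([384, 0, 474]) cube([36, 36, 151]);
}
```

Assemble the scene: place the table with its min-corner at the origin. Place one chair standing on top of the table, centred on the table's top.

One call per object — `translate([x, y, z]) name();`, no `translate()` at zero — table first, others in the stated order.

table();
translate([244, 271, 699]) chair();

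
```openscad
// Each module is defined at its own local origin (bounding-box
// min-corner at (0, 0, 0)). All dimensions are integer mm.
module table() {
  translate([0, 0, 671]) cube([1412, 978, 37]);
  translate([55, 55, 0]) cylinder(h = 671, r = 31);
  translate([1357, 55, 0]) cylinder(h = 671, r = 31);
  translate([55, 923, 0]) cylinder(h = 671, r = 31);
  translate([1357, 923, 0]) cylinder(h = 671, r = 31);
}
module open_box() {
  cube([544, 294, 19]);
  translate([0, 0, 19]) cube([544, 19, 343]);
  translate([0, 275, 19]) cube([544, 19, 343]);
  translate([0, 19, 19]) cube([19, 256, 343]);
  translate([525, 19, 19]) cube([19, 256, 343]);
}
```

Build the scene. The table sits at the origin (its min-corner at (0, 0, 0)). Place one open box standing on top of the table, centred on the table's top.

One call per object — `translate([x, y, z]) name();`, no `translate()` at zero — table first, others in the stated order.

table();
translate([434, 342, 708]) open_box();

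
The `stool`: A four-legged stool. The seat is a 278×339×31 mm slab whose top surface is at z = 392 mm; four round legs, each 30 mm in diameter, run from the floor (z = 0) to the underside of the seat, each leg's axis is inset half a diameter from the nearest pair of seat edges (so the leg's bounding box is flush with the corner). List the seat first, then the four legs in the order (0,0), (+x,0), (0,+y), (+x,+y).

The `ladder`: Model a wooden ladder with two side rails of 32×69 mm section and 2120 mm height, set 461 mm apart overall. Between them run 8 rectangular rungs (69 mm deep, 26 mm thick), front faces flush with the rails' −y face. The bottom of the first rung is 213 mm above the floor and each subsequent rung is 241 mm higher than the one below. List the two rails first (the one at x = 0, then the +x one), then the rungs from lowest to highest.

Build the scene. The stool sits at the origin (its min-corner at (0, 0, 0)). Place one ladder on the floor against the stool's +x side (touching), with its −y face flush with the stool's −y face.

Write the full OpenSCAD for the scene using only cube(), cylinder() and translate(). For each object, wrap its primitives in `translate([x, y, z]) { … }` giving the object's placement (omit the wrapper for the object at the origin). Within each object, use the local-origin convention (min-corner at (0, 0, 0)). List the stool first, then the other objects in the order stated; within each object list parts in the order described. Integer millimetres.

translate([0, 0, 361]) cube([278, 339, 31]);
translate([15, 15, 0]) cylinder(h = 361, r = 15);
translate([263, 15, 0]) cylinder(h = 361, r = 15);
translate([15, 324, 0]) cylinder(h = 361, r = 15);
translate([263, 324, 0]) cylinder(h = 361, r = 15);
translate([278, 0, 0]) {
  cube([32, 69, 2120]);
  translate([429, 0, 0]) cube([32, 69, 2120]);
  translate([32, 0, 213]) cube([397, 69, 26]);
  translate([32, 0, 454]) cube([397, 69, 26]);
  translate([32, 0, 695]) cube([397, 69, 26]);
  translate([32, 0, 936]) cube([397, 69, 26]);
  translate([32, 0, 1177]) cube([397, 69, 26]);
  translate([32, 0, 1418]) cube([397, 69, 26]);
  translate([32, 0, 1659]) cube([397, 69, 26]);
  translate([32, 0, 1900]) cube([397, 69, 26]);
}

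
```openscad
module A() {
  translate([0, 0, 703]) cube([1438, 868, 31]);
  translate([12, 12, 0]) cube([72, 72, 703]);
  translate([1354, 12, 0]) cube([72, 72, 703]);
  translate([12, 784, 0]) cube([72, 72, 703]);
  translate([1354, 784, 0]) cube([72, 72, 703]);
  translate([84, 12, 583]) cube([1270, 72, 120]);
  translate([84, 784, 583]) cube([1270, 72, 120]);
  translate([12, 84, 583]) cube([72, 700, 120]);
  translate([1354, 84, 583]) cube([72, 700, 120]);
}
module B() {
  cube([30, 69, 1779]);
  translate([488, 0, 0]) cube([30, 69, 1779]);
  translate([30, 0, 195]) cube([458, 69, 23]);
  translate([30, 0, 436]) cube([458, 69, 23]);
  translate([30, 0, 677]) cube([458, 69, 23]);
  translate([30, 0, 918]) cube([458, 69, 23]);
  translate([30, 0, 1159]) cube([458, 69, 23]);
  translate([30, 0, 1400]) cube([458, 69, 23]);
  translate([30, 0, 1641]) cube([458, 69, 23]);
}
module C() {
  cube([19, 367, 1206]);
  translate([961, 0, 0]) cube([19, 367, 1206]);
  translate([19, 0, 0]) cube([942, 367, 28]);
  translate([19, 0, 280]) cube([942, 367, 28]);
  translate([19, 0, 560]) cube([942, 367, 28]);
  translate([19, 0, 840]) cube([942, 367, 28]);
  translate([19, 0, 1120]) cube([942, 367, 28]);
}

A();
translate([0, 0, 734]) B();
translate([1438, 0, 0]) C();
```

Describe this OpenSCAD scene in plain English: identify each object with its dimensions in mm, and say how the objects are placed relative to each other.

A is a table with a 1438×868 mm rectangular top, 31 mm thick, top surface at z = 734 mm, supported by four 72×72 mm square legs, each inset 12 mm from the nearest pair of top edges, running from the floor. Four apron rails, 72 mm thick and 120 mm tall, run between adjacent legs with their top edges flush with the underside of the top and their outer faces flush with the legs' outer faces.

B is a wooden ladder with two side rails of 30×69 mm section and 1779 mm height, set 518 mm apart overall. Between them run 7 rectangular rungs (69 mm deep, 23 mm thick), front faces flush with the rails' −y face. The bottom of the first rung is 195 mm above the floor and each subsequent rung is 241 mm higher than the one below.

C is a bookshelf 980 mm wide overall, 367 mm deep and 1206 mm tall. The two sides are 19 mm thick vertical panels. 5 horizontal shelves of 28 mm thickness span between the inner faces of the sides; the lowest shelf sits on the floor and shelves are stacked with a clear vertical gap of 252 mm between each pair.

The ladder is on top of the table. The bookshelf is against the table's +x side, with their −y faces flush.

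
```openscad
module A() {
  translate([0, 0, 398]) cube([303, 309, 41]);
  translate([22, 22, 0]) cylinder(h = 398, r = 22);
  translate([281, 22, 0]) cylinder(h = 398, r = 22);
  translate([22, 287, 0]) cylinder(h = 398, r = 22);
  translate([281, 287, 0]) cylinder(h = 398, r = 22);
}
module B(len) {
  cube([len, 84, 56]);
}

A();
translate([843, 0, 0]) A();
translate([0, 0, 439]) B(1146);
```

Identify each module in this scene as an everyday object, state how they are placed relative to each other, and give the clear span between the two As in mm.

A is a stool. B is a beam. A beam spans the tops of two stools. The clear span between the two stools is 540 mm.

Second stool starts at x = 843; first ends at x = 303; clear span = 843 − 303 = 540 mm.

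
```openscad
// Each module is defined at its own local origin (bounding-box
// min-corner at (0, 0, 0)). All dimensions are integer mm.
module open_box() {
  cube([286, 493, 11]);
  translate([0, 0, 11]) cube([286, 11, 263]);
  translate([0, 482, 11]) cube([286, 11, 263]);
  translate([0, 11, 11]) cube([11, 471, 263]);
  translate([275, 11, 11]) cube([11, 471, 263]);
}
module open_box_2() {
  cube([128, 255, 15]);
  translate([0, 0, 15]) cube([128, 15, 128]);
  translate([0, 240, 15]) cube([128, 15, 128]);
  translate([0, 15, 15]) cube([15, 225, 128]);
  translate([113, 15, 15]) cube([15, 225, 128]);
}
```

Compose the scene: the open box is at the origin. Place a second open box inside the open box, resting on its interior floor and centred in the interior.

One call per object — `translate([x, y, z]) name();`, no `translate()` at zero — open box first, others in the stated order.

open_box();
translate([79, 119, 11]) open_box_2();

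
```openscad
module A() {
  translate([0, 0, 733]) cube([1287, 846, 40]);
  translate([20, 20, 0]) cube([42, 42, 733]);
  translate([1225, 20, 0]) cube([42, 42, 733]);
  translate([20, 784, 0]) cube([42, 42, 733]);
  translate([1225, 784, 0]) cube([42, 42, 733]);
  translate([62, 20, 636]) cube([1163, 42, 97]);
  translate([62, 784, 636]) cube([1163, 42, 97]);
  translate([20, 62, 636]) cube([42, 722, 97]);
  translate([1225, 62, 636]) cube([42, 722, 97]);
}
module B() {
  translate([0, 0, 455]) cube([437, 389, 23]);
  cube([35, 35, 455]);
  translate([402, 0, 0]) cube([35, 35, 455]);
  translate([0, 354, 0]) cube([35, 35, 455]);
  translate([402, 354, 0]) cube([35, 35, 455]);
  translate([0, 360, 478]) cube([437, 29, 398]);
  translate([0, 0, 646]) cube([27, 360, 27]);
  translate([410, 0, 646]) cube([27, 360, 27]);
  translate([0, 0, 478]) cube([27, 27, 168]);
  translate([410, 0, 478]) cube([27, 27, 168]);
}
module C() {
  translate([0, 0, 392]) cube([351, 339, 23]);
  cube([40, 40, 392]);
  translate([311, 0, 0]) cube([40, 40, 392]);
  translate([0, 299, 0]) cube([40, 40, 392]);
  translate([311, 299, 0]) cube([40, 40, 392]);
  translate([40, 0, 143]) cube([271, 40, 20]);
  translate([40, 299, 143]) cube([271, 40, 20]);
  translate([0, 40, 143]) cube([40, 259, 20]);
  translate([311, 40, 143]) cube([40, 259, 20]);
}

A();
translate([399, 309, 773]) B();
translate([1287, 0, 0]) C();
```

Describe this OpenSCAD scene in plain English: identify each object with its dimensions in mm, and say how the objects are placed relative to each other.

A is a table: top 1287 mm (x) × 846 mm (y), 40 mm thick, upper face at z = 773 mm, on four 42×42 mm square legs, each inset 20 mm from the nearest pair of top edges, running from z = 0 to the bottom of the top. Four apron rails, 42 mm thick and 97 mm tall, run between adjacent legs with their top edges flush with the underside of the top and their outer faces flush with the legs' outer faces.

B is a chair: 437×389 mm seat, 23 mm thick, top at z = 478 mm, on four 35 mm square corner legs flush with the seat edges. A 29 mm thick backrest slab spans the full seat width, extending 398 mm above the seat top, its back face flush with the seat's +y edge. Two armrests of 27×27 mm section run along each side from the seat's front edge to the front of the backrest, top faces 195 mm above the seat top and outer faces flush with the seat's x-edges; a 27×27 mm post under the front of each armrest stands on the seat at the front corner.

C is a four-legged stool. The seat is a 351×339×23 mm slab whose top surface is at z = 415 mm; four square legs, each 40×40 mm in cross-section, run from the floor (z = 0) to the underside of the seat, each flush with a corner of the seat. Four stretchers, 40 mm wide and 20 mm tall, connect adjacent legs with their undersides at z = 143 mm, each running between the inner faces of the legs it joins and aligned with the legs' outer faces on the other axis.

The chair is on top of the table. The stool is against the table's +x side, with their −y faces flush.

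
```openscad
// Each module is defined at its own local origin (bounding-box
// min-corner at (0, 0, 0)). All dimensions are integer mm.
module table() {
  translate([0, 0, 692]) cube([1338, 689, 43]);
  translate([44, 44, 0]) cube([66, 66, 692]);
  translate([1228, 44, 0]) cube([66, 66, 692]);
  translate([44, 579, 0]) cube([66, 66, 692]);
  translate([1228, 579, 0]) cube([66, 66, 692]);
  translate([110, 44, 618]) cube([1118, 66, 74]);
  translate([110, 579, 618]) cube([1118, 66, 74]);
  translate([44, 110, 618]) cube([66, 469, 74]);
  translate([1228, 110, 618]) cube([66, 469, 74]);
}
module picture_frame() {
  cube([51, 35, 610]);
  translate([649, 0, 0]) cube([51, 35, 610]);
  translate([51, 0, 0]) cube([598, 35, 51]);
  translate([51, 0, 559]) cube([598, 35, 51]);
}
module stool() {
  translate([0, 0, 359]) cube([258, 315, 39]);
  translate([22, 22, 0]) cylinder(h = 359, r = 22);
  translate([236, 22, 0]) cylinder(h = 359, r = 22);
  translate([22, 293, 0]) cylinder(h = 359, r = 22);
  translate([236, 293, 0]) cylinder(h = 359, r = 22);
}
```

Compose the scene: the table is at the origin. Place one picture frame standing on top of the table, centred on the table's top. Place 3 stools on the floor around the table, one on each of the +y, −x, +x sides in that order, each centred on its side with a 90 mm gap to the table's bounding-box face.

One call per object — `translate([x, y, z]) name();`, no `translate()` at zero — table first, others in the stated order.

table();
translate([319, 327, 735]) picture_frame();
translate([540, 779, 0]) stool();
translate([-348, 187, 0]) stool();
translate([1428, 187, 0]) stool();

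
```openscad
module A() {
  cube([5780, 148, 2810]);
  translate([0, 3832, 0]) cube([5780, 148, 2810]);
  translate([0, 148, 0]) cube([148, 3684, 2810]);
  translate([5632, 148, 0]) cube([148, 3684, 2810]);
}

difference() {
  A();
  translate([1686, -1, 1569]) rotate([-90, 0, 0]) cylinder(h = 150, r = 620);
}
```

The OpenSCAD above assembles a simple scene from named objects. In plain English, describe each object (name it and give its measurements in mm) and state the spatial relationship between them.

A is the wall frame of a small rectangular building: four walls, each 2810 mm tall and 148 mm thick, enclosing a footprint 5780 mm (x) by 3980 mm (y) outside-to-outside, with no floor or roof. The front and back walls (the −y and +y sides) span the full width; the two side walls fit between them.

The house frame has a circular hole of radius 620 mm through its front wall, centred at (x = 1686, z = 1569).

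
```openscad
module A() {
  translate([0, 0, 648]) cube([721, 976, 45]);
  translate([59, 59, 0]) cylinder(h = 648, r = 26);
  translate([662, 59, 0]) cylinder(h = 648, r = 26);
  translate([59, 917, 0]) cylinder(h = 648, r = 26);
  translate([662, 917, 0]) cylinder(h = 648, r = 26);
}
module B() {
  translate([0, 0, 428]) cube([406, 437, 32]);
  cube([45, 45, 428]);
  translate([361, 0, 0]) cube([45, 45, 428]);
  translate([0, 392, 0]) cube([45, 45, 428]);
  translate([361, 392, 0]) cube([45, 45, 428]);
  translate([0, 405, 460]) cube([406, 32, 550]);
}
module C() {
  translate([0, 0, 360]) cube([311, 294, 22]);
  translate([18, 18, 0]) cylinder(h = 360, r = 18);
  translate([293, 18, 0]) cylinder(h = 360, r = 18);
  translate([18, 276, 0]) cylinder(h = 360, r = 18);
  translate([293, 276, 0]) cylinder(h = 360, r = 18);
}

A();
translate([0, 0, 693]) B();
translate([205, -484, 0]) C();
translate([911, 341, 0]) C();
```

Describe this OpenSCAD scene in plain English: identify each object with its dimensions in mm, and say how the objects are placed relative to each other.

A is a rectangular dining table. The top is 721×976×45 mm with its upper surface at z = 693 mm. It stands on four round legs of 52 mm diameter, each leg's bounding box inset 33 mm from the nearest pair of top edges, running from the floor to the underside of the top.

B is a chair: 406×437 mm seat, 32 mm thick, top at z = 460 mm, on four 45 mm square corner legs flush with the seat edges. A 32 mm thick backrest slab spans the full seat width, extending 550 mm above the seat top, its back face flush with the seat's +y edge.

C is a four-legged stool. The seat is 311×294 mm, 22 mm thick, top at z = 382 mm. It stands on four round legs, each 36 mm in diameter, from z = 0 to the seat underside, each leg's axis is inset half a diameter from the nearest pair of seat edges (so the leg's bounding box is flush with the corner).

The chair is on top of the table. Two stools sit around the table at the −y, +x sides.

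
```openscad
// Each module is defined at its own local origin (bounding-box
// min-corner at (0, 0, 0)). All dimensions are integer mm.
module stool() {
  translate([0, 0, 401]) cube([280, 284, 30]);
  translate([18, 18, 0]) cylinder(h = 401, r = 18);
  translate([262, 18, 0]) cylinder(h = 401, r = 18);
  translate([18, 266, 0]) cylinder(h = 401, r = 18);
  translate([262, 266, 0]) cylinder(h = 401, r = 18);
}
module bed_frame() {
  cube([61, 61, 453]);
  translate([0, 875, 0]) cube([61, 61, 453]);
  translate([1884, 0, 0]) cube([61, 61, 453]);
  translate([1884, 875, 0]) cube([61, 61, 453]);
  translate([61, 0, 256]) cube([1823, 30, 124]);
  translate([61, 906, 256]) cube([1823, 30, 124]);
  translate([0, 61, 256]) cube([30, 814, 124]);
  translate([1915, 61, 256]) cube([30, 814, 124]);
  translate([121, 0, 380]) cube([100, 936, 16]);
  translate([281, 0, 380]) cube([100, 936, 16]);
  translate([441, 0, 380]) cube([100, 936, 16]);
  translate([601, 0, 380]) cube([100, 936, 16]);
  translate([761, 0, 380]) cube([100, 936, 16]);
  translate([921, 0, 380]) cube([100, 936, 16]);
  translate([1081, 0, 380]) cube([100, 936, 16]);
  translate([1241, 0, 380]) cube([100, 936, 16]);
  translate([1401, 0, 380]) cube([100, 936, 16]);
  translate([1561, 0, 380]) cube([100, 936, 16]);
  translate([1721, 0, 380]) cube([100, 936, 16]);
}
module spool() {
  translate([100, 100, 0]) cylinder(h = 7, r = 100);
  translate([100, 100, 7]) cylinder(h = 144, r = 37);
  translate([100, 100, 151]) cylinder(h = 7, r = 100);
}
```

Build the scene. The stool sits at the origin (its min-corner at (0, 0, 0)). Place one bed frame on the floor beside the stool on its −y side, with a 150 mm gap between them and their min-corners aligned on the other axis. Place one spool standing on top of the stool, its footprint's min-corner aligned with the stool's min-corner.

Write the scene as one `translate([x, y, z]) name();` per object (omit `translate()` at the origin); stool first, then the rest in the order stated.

stool();
translate([0, -1086, 0]) bed_frame();
translate([0, 0, 431]) spool();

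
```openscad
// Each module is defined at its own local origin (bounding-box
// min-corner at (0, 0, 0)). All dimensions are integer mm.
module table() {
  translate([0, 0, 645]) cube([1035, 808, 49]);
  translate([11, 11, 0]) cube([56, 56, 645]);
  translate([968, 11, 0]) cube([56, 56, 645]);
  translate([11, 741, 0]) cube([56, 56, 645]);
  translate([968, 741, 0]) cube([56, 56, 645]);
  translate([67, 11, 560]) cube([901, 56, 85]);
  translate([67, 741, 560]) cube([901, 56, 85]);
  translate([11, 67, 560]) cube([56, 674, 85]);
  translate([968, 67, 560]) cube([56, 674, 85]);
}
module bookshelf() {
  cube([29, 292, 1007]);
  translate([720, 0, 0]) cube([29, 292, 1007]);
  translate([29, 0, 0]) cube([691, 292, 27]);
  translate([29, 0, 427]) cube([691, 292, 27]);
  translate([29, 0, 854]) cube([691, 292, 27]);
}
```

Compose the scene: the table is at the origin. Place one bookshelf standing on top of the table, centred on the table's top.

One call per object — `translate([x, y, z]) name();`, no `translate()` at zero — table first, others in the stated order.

table();
translate([143, 258, 694]) bookshelf();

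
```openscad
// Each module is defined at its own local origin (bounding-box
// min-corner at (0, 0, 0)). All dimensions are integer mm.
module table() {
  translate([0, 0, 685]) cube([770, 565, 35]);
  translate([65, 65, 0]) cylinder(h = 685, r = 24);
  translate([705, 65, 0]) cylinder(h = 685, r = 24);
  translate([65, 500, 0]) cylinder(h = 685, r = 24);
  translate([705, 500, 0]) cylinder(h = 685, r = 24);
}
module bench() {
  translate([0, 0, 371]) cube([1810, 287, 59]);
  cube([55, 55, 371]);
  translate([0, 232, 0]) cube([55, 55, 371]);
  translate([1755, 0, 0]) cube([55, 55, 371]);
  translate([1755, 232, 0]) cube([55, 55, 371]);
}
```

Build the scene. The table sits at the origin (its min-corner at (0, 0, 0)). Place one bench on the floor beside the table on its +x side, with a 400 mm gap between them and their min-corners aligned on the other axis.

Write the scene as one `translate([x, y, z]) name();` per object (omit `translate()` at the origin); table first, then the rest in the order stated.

table();
translate([1170, 0, 0]) bench();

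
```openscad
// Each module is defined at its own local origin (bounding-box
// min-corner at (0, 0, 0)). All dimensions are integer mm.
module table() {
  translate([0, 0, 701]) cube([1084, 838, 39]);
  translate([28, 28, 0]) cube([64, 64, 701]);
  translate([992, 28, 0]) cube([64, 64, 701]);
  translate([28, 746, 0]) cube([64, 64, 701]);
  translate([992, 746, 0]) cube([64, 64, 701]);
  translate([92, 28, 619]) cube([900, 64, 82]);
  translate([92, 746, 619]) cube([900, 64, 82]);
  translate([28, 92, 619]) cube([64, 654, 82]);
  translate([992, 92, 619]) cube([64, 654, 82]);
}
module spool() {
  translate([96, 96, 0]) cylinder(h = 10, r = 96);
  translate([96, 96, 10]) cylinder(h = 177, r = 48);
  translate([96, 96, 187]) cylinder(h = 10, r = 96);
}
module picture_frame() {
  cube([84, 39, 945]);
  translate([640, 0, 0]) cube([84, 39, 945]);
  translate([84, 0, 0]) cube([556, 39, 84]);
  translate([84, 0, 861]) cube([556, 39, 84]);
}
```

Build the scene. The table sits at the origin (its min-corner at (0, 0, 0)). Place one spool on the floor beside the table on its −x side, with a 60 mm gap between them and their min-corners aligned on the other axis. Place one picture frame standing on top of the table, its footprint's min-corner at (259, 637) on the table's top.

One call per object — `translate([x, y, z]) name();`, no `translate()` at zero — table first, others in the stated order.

table();
translate([-252, 0, 0]) spool();
translate([259, 637, 740]) picture_frame();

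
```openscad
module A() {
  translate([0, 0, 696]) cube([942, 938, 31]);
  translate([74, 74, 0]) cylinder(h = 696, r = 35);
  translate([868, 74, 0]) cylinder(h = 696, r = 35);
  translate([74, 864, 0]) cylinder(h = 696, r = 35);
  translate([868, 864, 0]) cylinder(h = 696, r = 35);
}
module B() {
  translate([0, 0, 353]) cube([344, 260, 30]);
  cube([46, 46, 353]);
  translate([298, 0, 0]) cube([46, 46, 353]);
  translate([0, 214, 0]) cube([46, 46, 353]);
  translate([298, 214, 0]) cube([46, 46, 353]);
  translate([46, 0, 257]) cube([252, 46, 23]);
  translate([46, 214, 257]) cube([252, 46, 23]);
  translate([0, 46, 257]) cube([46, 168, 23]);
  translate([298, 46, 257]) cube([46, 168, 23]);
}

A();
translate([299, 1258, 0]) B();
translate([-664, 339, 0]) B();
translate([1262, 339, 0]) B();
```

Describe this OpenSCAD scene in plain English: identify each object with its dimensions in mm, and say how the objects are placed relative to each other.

A is a rectangular dining table. The top is 942×938×31 mm with its upper surface at z = 727 mm. It stands on four round legs of 70 mm diameter, each leg's bounding box inset 39 mm from the nearest pair of top edges, running from the floor to the underside of the top.

B is a four-legged stool. The seat is a 344×260×30 mm slab whose top surface is at z = 383 mm; four square legs, each 46×46 mm in cross-section, run from the floor (z = 0) to the underside of the seat, each flush with a corner of the seat. Four stretchers, 46 mm wide and 23 mm tall, connect adjacent legs with their undersides at z = 257 mm, each running between the inner faces of the legs it joins and aligned with the legs' outer faces on the other axis.

Three stools sit around the table at the +y, −x, +x sides.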